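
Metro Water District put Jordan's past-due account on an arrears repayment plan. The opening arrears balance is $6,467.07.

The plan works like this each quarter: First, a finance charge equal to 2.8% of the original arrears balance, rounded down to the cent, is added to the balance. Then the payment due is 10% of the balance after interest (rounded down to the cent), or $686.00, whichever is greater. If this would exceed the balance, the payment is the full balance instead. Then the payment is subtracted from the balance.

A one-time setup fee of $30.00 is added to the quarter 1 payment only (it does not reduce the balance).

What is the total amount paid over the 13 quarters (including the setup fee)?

# | Opening | Interest | Payment | Fee | End bal
1 | $6,467.07 | $181.07 | $686.00 | $30.00 | $5,962.14
2 | $5,962.14 | $181.07 | $686.00 | — | $5,457.21
3 | $5,457.21 | $181.07 | $686.00 | — | $4,952.28
4 | $4,952.28 | $181.07 | $686.00 | — | $4,447.35
5 | $4,447.35 | $181.07 | $686.00 | — | $3,942.42
6 | $3,942.42 | $181.07 | $686.00 | — | $3,437.49
7 | $3,437.49 | $181.07 | $686.00 | — | $2,932.56
8 | $2,932.56 | $181.07 | $686.00 | — | $2,427.63
9 | $2,427.63 | $181.07 | $686.00 | — | $1,922.70
10 | $1,922.70 | $181.07 | $686.00 | — | $1,417.77
11 | $1,417.77 | $181.07 | $686.00 | — | $912.84
12 | $912.84 | $181.07 | $686.00 | — | $407.91
13 | $407.91 | $181.07 | $588.98 | — | $0.00
Total paid: $8,850.98

$8,850.98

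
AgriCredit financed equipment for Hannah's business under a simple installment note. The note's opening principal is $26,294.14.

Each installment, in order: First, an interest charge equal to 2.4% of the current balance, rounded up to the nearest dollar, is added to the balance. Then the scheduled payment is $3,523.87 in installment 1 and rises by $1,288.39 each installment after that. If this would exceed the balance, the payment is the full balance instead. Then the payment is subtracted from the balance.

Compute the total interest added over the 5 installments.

Installment 1: $26,294.14 +$632.00 interest = $26,926.14; pay $3,523.87 → $23,402.27
Installment 2: $23,402.27 +$562.00 interest = $23,964.27; pay $4,812.26 → $19,152.01
Installment 3: $19,152.01 +$460.00 interest = $19,612.01; pay $6,100.65 → $13,511.36
Installment 4: $13,511.36 +$325.00 interest = $13,836.36; pay $7,389.04 → $6,447.32
Installment 5: $6,447.32 +$155.00 interest = $6,602.32; pay $6,602.32 → $0.00
Total interest: $632.00 + $562.00 + $460.00 + $325.00 + $155.00 = $2,134.00

$2,134.00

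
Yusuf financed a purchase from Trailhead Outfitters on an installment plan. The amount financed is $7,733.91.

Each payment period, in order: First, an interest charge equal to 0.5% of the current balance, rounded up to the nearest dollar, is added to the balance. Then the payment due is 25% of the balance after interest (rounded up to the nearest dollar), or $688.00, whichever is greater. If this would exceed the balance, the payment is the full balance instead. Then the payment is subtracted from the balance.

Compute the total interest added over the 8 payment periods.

$140.00

Payment period 1: $7,733.91 +$39.00 interest = $7,772.91; pay $1,944.00 → $5,828.91
Payment period 2: $5,828.91 +$30.00 interest = $5,858.91; pay $1,465.00 → $4,393.91
Payment period 3: $4,393.91 +$22.00 interest = $4,415.91; pay $1,104.00 → $3,311.91
Payment period 4: $3,311.91 +$17.00 interest = $3,328.91; pay $833.00 → $2,495.91
Payment period 5: $2,495.91 +$13.00 interest = $2,508.91; pay $688.00 → $1,820.91
Payment period 6: $1,820.91 +$10.00 interest = $1,830.91; pay $688.00 → $1,142.91
Payment period 7: $1,142.91 +$6.00 interest = $1,148.91; pay $688.00 → $460.91
Payment period 8: $460.91 +$3.00 interest = $463.91; pay $463.91 → $0.00
Total interest: $39.00 + $30.00 + $22.00 + $17.00 + $13.00 + $10.00 + $6.00 + $3.00 = $140.00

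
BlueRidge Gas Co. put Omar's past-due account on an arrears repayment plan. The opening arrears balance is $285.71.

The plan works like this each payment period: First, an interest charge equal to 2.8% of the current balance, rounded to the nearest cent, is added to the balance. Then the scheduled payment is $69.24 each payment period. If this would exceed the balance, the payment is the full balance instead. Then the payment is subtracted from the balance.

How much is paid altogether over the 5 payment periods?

$308.08

# | Opening | Interest | Payment | End bal
1 | $285.71 | $8.00 | $69.24 | $224.47
2 | $224.47 | $6.29 | $69.24 | $161.52
3 | $161.52 | $4.52 | $69.24 | $96.80
4 | $96.80 | $2.71 | $69.24 | $30.27
5 | $30.27 | $0.85 | $31.12 | $0.00
Total paid: $308.08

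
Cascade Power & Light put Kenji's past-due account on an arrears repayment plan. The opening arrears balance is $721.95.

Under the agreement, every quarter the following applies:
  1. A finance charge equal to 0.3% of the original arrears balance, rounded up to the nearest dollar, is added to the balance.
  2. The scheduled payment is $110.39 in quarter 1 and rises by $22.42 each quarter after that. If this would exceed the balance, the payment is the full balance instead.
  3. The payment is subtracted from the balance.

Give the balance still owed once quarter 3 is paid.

# | Opening | Interest | Payment | End bal
1 | $721.95 | $3.00 | $110.39 | $614.56
2 | $614.56 | $3.00 | $132.81 | $484.75
3 | $484.75 | $3.00 | $155.23 | $332.52

$332.52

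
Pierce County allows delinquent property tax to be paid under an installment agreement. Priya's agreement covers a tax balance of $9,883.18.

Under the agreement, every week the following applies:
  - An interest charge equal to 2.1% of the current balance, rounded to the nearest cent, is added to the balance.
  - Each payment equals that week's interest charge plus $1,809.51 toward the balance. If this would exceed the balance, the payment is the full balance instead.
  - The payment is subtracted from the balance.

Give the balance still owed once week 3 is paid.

$4,454.65

Week 1: $9,883.18 +$207.55 interest = $10,090.73; pay $2,017.06 → $8,073.67
Week 2: $8,073.67 +$169.55 interest = $8,243.22; pay $1,979.06 → $6,264.16
Week 3: $6,264.16 +$131.55 interest = $6,395.71; pay $1,941.06 → $4,454.65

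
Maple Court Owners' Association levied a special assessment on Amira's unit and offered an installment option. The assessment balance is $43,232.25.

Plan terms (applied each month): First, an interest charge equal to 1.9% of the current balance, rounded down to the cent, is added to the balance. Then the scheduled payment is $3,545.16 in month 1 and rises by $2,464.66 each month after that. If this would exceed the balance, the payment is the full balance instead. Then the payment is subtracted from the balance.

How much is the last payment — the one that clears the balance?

$4,042.06

# | Opening | Interest | Payment | End bal
1 | $43,232.25 | $821.41 | $3,545.16 | $40,508.50
2 | $40,508.50 | $769.66 | $6,009.82 | $35,268.34
3 | $35,268.34 | $670.09 | $8,474.48 | $27,463.95
4 | $27,463.95 | $521.81 | $10,939.14 | $17,046.62
5 | $17,046.62 | $323.88 | $13,403.80 | $3,966.70
6 | $3,966.70 | $75.36 | $4,042.06 | $0.00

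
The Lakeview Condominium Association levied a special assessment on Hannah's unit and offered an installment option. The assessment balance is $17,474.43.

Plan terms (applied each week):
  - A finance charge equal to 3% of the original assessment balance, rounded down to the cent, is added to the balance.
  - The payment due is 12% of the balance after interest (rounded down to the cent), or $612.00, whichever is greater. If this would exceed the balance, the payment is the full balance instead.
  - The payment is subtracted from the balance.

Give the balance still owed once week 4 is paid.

Week 1: $17,474.43 +$524.23 interest = $17,998.66; pay $2,159.83 → $15,838.83
Week 2: $15,838.83 +$524.23 interest = $16,363.06; pay $1,963.56 → $14,399.50
Week 3: $14,399.50 +$524.23 interest = $14,923.73; pay $1,790.84 → $13,132.89
Week 4: $13,132.89 +$524.23 interest = $13,657.12; pay $1,638.85 → $12,018.27

$12,018.27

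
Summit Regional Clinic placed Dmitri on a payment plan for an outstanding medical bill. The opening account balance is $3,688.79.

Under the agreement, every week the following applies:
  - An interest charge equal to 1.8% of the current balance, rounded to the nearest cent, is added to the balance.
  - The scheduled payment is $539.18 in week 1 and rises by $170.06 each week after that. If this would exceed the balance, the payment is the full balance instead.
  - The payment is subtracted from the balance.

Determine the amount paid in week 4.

Week 1: $3,688.79 +$66.40 interest = $3,755.19; pay $539.18 → $3,216.01
Week 2: $3,216.01 +$57.89 interest = $3,273.90; pay $709.24 → $2,564.66
Week 3: $2,564.66 +$46.16 interest = $2,610.82; pay $879.30 → $1,731.52
Week 4: $1,731.52 +$31.17 interest = $1,762.69; pay $1,049.36 → $713.33

$1,049.36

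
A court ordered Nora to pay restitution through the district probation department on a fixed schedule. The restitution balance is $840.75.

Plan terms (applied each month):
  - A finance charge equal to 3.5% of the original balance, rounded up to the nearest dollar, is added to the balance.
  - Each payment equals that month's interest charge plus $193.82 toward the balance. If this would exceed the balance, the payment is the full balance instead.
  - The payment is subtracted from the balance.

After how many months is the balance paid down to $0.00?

Month 1: opening $840.75; interest $30.00 → $870.75; payment $223.82; balance $646.93
Month 2: opening $646.93; interest $30.00 → $676.93; payment $223.82; balance $453.11
Month 3: opening $453.11; interest $30.00 → $483.11; payment $223.82; balance $259.29
Month 4: opening $259.29; interest $30.00 → $289.29; payment $223.82; balance $65.47
Month 5: opening $65.47; interest $30.00 → $95.47; payment $95.47; balance $0.00
Balance reaches $0.00 in month 5.

5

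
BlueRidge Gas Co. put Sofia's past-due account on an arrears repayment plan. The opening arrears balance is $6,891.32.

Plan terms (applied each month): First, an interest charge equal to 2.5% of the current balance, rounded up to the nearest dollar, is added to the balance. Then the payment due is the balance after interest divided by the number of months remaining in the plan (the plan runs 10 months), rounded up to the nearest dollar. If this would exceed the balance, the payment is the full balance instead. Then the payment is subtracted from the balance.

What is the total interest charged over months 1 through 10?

$1,026.00

Month 1: $6,891.32 +$173.00 interest = $7,064.32; pay $707.00 → $6,357.32
Month 2: $6,357.32 +$159.00 interest = $6,516.32; pay $725.00 → $5,791.32
Month 3: $5,791.32 +$145.00 interest = $5,936.32; pay $743.00 → $5,193.32
Month 4: $5,193.32 +$130.00 interest = $5,323.32; pay $761.00 → $4,562.32
Month 5: $4,562.32 +$115.00 interest = $4,677.32; pay $780.00 → $3,897.32
Month 6: $3,897.32 +$98.00 interest = $3,995.32; pay $800.00 → $3,195.32
Month 7: $3,195.32 +$80.00 interest = $3,275.32; pay $819.00 → $2,456.32
Month 8: $2,456.32 +$62.00 interest = $2,518.32; pay $840.00 → $1,678.32
Month 9: $1,678.32 +$42.00 interest = $1,720.32; pay $861.00 → $859.32
Month 10: $859.32 +$22.00 interest = $881.32; pay $881.32 → $0.00
Total interest: $173.00 + $159.00 + $145.00 + $130.00 + $115.00 + $98.00 + $80.00 + $62.00 + $42.00 + $22.00 = $1,026.00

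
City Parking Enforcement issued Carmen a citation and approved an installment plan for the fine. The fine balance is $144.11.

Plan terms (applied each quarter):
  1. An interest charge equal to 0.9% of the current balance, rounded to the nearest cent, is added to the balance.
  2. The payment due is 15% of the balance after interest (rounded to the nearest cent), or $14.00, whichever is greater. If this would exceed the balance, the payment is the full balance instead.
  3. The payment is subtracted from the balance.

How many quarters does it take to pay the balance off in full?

10

# | Opening | Interest | Payment | End bal
1 | $144.11 | $1.30 | $21.81 | $123.60
2 | $123.60 | $1.11 | $18.71 | $106.00
3 | $106.00 | $0.95 | $16.04 | $90.91
4 | $90.91 | $0.82 | $14.00 | $77.73
5 | $77.73 | $0.70 | $14.00 | $64.43
6 | $64.43 | $0.58 | $14.00 | $51.01
7 | $51.01 | $0.46 | $14.00 | $37.47
8 | $37.47 | $0.34 | $14.00 | $23.81
9 | $23.81 | $0.21 | $14.00 | $10.02
10 | $10.02 | $0.09 | $10.11 | $0.00
Balance reaches $0.00 in quarter 10.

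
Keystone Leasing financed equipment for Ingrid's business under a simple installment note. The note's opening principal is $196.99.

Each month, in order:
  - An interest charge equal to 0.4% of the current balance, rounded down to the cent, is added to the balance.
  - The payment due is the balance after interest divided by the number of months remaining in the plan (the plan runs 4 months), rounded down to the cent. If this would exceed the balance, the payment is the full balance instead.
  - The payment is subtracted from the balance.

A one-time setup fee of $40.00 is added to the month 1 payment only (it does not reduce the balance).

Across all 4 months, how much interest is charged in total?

$1.95

Month 1: $196.99 +$0.78 interest = $197.77; pay $49.44 (+ $40.00 fee) → $148.33
Month 2: $148.33 +$0.59 interest = $148.92; pay $49.64 → $99.28
Month 3: $99.28 +$0.39 interest = $99.67; pay $49.83 → $49.84
Month 4: $49.84 +$0.19 interest = $50.03; pay $50.03 → $0.00
Total interest: $0.78 + $0.59 + $0.39 + $0.19 = $1.95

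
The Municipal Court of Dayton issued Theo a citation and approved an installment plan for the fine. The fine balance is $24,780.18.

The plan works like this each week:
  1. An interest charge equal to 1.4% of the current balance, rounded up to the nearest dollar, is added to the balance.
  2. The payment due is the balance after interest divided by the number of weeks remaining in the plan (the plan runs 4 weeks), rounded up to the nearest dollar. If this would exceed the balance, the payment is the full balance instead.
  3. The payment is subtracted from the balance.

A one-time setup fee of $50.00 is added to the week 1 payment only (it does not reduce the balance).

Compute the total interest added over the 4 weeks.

# | Opening | Interest | Payment | Fee | End bal
1 | $24,780.18 | $347.00 | $6,282.00 | $50.00 | $18,845.18
2 | $18,845.18 | $264.00 | $6,370.00 | — | $12,739.18
3 | $12,739.18 | $179.00 | $6,460.00 | — | $6,458.18
4 | $6,458.18 | $91.00 | $6,549.18 | — | $0.00
Total interest: $347.00 + $264.00 + $179.00 + $91.00 = $881.00

$881.00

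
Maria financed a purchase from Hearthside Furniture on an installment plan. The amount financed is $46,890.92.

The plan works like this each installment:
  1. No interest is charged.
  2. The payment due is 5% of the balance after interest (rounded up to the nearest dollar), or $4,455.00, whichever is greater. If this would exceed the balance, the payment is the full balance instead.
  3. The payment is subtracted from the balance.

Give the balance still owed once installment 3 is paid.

$33,525.92

Installment 1: $46,890.92 − $4,455.00 → $42,435.92
Installment 2: $42,435.92 − $4,455.00 → $37,980.92
Installment 3: $37,980.92 − $4,455.00 → $33,525.92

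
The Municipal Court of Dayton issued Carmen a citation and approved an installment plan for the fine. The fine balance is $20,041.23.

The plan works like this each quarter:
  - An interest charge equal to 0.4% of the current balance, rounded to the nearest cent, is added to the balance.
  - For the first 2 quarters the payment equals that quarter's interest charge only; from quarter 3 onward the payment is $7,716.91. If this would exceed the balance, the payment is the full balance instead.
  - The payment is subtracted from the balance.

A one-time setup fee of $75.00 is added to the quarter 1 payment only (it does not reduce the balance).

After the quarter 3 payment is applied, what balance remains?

Quarter 1: $20,041.23 +$80.16 interest = $20,121.39; pay $80.16 (+ $75.00 fee) → $20,041.23
Quarter 2: $20,041.23 +$80.16 interest = $20,121.39; pay $80.16 → $20,041.23
Quarter 3: $20,041.23 +$80.16 interest = $20,121.39; pay $7,716.91 → $12,404.48

$12,404.48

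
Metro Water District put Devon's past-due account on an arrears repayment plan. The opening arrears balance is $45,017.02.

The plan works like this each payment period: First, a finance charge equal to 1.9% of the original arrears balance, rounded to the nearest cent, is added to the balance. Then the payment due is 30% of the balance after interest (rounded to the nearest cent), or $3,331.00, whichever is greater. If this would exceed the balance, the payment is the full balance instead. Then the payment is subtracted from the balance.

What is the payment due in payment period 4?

Payment period 1: opening $45,017.02; interest $855.32 → $45,872.34; payment $13,761.70; balance $32,110.64
Payment period 2: opening $32,110.64; interest $855.32 → $32,965.96; payment $9,889.79; balance $23,076.17
Payment period 3: opening $23,076.17; interest $855.32 → $23,931.49; payment $7,179.45; balance $16,752.04
Payment period 4: opening $16,752.04; interest $855.32 → $17,607.36; payment $5,282.21; balance $12,325.15

$5,282.21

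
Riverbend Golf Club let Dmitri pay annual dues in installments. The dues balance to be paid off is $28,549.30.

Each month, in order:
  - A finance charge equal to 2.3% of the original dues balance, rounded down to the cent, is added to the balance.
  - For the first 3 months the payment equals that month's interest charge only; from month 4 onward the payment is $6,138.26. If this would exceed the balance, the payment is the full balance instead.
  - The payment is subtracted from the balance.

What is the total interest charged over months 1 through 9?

$5,909.67

Month 1: opening $28,549.30; interest $656.63 → $29,205.93; payment $656.63; balance $28,549.30
Month 2: opening $28,549.30; interest $656.63 → $29,205.93; payment $656.63; balance $28,549.30
Month 3: opening $28,549.30; interest $656.63 → $29,205.93; payment $656.63; balance $28,549.30
Month 4: opening $28,549.30; interest $656.63 → $29,205.93; payment $6,138.26; balance $23,067.67
Month 5: opening $23,067.67; interest $656.63 → $23,724.30; payment $6,138.26; balance $17,586.04
Month 6: opening $17,586.04; interest $656.63 → $18,242.67; payment $6,138.26; balance $12,104.41
Month 7: opening $12,104.41; interest $656.63 → $12,761.04; payment $6,138.26; balance $6,622.78
Month 8: opening $6,622.78; interest $656.63 → $7,279.41; payment $6,138.26; balance $1,141.15
Month 9: opening $1,141.15; interest $656.63 → $1,797.78; payment $1,797.78; balance $0.00
Total interest: $656.63 + $656.63 + $656.63 + $656.63 + $656.63 + $656.63 + $656.63 + $656.63 + $656.63 = $5,909.67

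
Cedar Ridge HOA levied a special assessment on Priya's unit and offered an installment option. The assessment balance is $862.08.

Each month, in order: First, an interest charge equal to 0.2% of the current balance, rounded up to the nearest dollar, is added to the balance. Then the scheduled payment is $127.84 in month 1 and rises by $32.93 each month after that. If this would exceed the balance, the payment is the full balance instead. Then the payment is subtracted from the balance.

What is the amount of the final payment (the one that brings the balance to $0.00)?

$161.14

Month 1: opening $862.08; interest $2.00 → $864.08; payment $127.84; balance $736.24
Month 2: opening $736.24; interest $2.00 → $738.24; payment $160.77; balance $577.47
Month 3: opening $577.47; interest $2.00 → $579.47; payment $193.70; balance $385.77
Month 4: opening $385.77; interest $1.00 → $386.77; payment $226.63; balance $160.14
Month 5: opening $160.14; interest $1.00 → $161.14; payment $161.14; balance $0.00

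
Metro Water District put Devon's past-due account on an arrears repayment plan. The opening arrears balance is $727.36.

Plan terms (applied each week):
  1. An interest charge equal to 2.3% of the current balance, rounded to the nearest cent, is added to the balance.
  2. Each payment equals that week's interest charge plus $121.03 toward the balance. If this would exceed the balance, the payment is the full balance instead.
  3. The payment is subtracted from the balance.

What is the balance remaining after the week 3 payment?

$364.27

Week 1: opening $727.36; interest $16.73 → $744.09; payment $137.76; balance $606.33
Week 2: opening $606.33; interest $13.95 → $620.28; payment $134.98; balance $485.30
Week 3: opening $485.30; interest $11.16 → $496.46; payment $132.19; balance $364.27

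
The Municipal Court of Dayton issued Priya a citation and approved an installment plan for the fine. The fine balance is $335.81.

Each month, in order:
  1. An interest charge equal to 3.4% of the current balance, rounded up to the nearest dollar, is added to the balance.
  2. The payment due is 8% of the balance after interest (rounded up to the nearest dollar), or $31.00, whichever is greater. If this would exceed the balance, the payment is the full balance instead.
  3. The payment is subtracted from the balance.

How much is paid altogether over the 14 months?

Month 1: $335.81 +$12.00 interest = $347.81; pay $31.00 → $316.81
Month 2: $316.81 +$11.00 interest = $327.81; pay $31.00 → $296.81
Month 3: $296.81 +$11.00 interest = $307.81; pay $31.00 → $276.81
Month 4: $276.81 +$10.00 interest = $286.81; pay $31.00 → $255.81
Month 5: $255.81 +$9.00 interest = $264.81; pay $31.00 → $233.81
Month 6: $233.81 +$8.00 interest = $241.81; pay $31.00 → $210.81
Month 7: $210.81 +$8.00 interest = $218.81; pay $31.00 → $187.81
Month 8: $187.81 +$7.00 interest = $194.81; pay $31.00 → $163.81
Month 9: $163.81 +$6.00 interest = $169.81; pay $31.00 → $138.81
Month 10: $138.81 +$5.00 interest = $143.81; pay $31.00 → $112.81
Month 11: $112.81 +$4.00 interest = $116.81; pay $31.00 → $85.81
Month 12: $85.81 +$3.00 interest = $88.81; pay $31.00 → $57.81
Month 13: $57.81 +$2.00 interest = $59.81; pay $31.00 → $28.81
Month 14: $28.81 +$1.00 interest = $29.81; pay $29.81 → $0.00
Total paid: $432.81

$432.81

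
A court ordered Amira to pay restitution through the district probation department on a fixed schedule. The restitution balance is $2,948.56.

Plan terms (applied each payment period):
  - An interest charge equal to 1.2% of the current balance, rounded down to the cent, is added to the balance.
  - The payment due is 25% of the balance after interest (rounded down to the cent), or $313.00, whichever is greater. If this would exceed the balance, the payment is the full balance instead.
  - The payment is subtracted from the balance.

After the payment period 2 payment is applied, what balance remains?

$1,698.61

Payment period 1: opening $2,948.56; interest $35.38 → $2,983.94; payment $745.98; balance $2,237.96
Payment period 2: opening $2,237.96; interest $26.85 → $2,264.81; payment $566.20; balance $1,698.61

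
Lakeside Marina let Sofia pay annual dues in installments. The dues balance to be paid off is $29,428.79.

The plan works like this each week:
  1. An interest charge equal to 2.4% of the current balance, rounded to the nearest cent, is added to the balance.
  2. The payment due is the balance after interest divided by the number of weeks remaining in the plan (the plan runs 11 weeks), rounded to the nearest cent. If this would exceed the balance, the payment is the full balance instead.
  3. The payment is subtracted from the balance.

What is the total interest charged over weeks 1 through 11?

Week 1: opening $29,428.79; interest $706.29 → $30,135.08; payment $2,739.55; balance $27,395.53
Week 2: opening $27,395.53; interest $657.49 → $28,053.02; payment $2,805.30; balance $25,247.72
Week 3: opening $25,247.72; interest $605.95 → $25,853.67; payment $2,872.63; balance $22,981.04
Week 4: opening $22,981.04; interest $551.54 → $23,532.58; payment $2,941.57; balance $20,591.01
Week 5: opening $20,591.01; interest $494.18 → $21,085.19; payment $3,012.17; balance $18,073.02
Week 6: opening $18,073.02; interest $433.75 → $18,506.77; payment $3,084.46; balance $15,422.31
Week 7: opening $15,422.31; interest $370.14 → $15,792.45; payment $3,158.49; balance $12,633.96
Week 8: opening $12,633.96; interest $303.22 → $12,937.18; payment $3,234.30; balance $9,702.88
Week 9: opening $9,702.88; interest $232.87 → $9,935.75; payment $3,311.92; balance $6,623.83
Week 10: opening $6,623.83; interest $158.97 → $6,782.80; payment $3,391.40; balance $3,391.40
Week 11: opening $3,391.40; interest $81.39 → $3,472.79; payment $3,472.79; balance $0.00
Total interest: $706.29 + $657.49 + $605.95 + $551.54 + $494.18 + $433.75 + $370.14 + $303.22 + $232.87 + $158.97 + $81.39 = $4,595.79

$4,595.79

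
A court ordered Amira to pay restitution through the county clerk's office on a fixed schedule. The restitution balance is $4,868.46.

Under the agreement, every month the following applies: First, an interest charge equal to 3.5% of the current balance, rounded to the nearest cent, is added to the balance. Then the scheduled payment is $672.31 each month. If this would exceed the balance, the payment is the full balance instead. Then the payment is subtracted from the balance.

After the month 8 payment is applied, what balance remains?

$325.30

# | Opening | Interest | Payment | End bal
1 | $4,868.46 | $170.40 | $672.31 | $4,366.55
2 | $4,366.55 | $152.83 | $672.31 | $3,847.07
3 | $3,847.07 | $134.65 | $672.31 | $3,309.41
4 | $3,309.41 | $115.83 | $672.31 | $2,752.93
5 | $2,752.93 | $96.35 | $672.31 | $2,176.97
6 | $2,176.97 | $76.19 | $672.31 | $1,580.85
7 | $1,580.85 | $55.33 | $672.31 | $963.87
8 | $963.87 | $33.74 | $672.31 | $325.30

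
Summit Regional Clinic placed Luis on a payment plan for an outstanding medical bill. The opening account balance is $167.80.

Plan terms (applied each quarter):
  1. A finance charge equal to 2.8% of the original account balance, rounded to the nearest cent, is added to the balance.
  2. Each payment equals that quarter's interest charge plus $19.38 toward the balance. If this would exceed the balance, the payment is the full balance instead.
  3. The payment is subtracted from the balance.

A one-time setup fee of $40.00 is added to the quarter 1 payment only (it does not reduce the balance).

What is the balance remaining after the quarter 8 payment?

Quarter 1: $167.80 +$4.70 interest = $172.50; pay $24.08 (+ $40.00 fee) → $148.42
Quarter 2: $148.42 +$4.70 interest = $153.12; pay $24.08 → $129.04
Quarter 3: $129.04 +$4.70 interest = $133.74; pay $24.08 → $109.66
Quarter 4: $109.66 +$4.70 interest = $114.36; pay $24.08 → $90.28
Quarter 5: $90.28 +$4.70 interest = $94.98; pay $24.08 → $70.90
Quarter 6: $70.90 +$4.70 interest = $75.60; pay $24.08 → $51.52
Quarter 7: $51.52 +$4.70 interest = $56.22; pay $24.08 → $32.14
Quarter 8: $32.14 +$4.70 interest = $36.84; pay $24.08 → $12.76

$12.76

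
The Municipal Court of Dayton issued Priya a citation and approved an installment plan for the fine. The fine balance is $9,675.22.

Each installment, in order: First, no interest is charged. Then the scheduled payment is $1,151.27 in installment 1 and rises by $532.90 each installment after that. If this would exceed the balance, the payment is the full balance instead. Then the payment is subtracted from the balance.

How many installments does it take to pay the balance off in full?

Installment 1: $9,675.22 − $1,151.27 → $8,523.95
Installment 2: $8,523.95 − $1,684.17 → $6,839.78
Installment 3: $6,839.78 − $2,217.07 → $4,622.71
Installment 4: $4,622.71 − $2,749.97 → $1,872.74
Installment 5: $1,872.74 − $1,872.74 → $0.00
Balance reaches $0.00 in installment 5.

5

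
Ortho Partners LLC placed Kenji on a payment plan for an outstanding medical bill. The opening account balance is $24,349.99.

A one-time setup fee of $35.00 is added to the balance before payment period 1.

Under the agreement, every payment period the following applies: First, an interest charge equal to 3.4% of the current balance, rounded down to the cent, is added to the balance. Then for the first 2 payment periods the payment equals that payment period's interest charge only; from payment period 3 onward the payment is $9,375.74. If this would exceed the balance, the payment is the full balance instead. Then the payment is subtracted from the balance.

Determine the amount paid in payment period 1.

$829.08

Payment period 1: $24,384.99 +$829.08 interest = $25,214.07; pay $829.08 → $24,384.99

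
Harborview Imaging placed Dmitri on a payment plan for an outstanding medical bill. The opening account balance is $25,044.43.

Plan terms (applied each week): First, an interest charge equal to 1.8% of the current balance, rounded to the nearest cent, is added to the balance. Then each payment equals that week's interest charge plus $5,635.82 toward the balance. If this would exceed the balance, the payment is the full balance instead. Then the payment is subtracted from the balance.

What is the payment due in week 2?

# | Opening | Interest | Payment | End bal
1 | $25,044.43 | $450.80 | $6,086.62 | $19,408.61
2 | $19,408.61 | $349.35 | $5,985.17 | $13,772.79

$5,985.17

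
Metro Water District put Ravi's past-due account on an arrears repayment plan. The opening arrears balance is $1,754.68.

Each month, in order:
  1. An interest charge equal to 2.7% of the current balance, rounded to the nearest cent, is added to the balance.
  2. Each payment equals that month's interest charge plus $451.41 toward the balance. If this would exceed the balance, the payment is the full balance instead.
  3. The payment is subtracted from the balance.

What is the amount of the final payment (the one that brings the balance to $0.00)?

# | Opening | Interest | Payment | End bal
1 | $1,754.68 | $47.38 | $498.79 | $1,303.27
2 | $1,303.27 | $35.19 | $486.60 | $851.86
3 | $851.86 | $23.00 | $474.41 | $400.45
4 | $400.45 | $10.81 | $411.26 | $0.00

$411.26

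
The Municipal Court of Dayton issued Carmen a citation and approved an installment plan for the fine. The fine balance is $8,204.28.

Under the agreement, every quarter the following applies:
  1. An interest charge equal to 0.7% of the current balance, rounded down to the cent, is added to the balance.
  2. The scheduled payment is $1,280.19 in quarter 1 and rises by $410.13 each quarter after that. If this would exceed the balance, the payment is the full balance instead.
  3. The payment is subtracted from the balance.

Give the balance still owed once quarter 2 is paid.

# | Opening | Interest | Payment | End bal
1 | $8,204.28 | $57.42 | $1,280.19 | $6,981.51
2 | $6,981.51 | $48.87 | $1,690.32 | $5,340.06

$5,340.06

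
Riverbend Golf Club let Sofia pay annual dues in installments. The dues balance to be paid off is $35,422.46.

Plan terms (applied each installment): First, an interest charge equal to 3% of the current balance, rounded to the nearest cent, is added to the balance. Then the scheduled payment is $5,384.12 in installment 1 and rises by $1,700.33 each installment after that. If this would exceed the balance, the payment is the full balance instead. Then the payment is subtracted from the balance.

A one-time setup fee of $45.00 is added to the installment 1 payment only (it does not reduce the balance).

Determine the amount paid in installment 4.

$10,485.11

Installment 1: opening $35,422.46; interest $1,062.67 → $36,485.13; payment $5,384.12 (+ $45.00 fee); balance $31,101.01
Installment 2: opening $31,101.01; interest $933.03 → $32,034.04; payment $7,084.45; balance $24,949.59
Installment 3: opening $24,949.59; interest $748.49 → $25,698.08; payment $8,784.78; balance $16,913.30
Installment 4: opening $16,913.30; interest $507.40 → $17,420.70; payment $10,485.11; balance $6,935.59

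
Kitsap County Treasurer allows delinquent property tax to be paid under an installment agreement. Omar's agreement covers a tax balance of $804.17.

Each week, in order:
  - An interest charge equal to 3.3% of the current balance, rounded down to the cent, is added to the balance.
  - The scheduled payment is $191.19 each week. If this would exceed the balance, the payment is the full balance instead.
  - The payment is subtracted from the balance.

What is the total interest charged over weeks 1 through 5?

$76.51

Week 1: $804.17 +$26.53 interest = $830.70; pay $191.19 → $639.51
Week 2: $639.51 +$21.10 interest = $660.61; pay $191.19 → $469.42
Week 3: $469.42 +$15.49 interest = $484.91; pay $191.19 → $293.72
Week 4: $293.72 +$9.69 interest = $303.41; pay $191.19 → $112.22
Week 5: $112.22 +$3.70 interest = $115.92; pay $115.92 → $0.00
Total interest: $26.53 + $21.10 + $15.49 + $9.69 + $3.70 = $76.51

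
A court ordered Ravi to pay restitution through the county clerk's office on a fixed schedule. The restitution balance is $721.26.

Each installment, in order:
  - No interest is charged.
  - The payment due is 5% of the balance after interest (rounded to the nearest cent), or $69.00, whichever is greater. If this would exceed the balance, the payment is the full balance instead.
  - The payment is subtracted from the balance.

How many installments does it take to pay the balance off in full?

11

# | Opening | Payment | End bal
1 | $721.26 | $69.00 | $652.26
2 | $652.26 | $69.00 | $583.26
3 | $583.26 | $69.00 | $514.26
4 | $514.26 | $69.00 | $445.26
5 | $445.26 | $69.00 | $376.26
6 | $376.26 | $69.00 | $307.26
7 | $307.26 | $69.00 | $238.26
8 | $238.26 | $69.00 | $169.26
9 | $169.26 | $69.00 | $100.26
10 | $100.26 | $69.00 | $31.26
11 | $31.26 | $31.26 | $0.00
Balance reaches $0.00 in installment 11.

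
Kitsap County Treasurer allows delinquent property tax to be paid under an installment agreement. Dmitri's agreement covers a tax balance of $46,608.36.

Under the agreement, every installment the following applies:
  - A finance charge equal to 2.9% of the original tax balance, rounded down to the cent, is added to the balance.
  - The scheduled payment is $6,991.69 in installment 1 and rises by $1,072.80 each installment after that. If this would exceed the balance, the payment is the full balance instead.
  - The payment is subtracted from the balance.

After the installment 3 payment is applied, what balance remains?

# | Opening | Interest | Payment | End bal
1 | $46,608.36 | $1,351.64 | $6,991.69 | $40,968.31
2 | $40,968.31 | $1,351.64 | $8,064.49 | $34,255.46
3 | $34,255.46 | $1,351.64 | $9,137.29 | $26,469.81

$26,469.81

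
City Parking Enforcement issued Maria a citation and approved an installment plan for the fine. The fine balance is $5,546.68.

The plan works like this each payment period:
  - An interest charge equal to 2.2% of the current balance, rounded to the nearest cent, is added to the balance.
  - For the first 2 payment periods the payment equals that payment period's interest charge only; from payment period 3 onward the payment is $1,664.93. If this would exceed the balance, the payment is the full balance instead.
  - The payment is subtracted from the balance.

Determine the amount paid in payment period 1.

Payment period 1: opening $5,546.68; interest $122.03 → $5,668.71; payment $122.03; balance $5,546.68

$122.03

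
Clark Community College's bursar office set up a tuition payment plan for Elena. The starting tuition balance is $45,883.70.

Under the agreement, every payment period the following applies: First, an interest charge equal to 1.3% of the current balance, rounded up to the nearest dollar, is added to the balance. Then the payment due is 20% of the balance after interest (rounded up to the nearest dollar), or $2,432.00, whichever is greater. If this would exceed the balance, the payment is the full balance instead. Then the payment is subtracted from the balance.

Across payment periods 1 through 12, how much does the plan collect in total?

$48,695.70

Payment period 1: $45,883.70 +$597.00 interest = $46,480.70; pay $9,297.00 → $37,183.70
Payment period 2: $37,183.70 +$484.00 interest = $37,667.70; pay $7,534.00 → $30,133.70
Payment period 3: $30,133.70 +$392.00 interest = $30,525.70; pay $6,106.00 → $24,419.70
Payment period 4: $24,419.70 +$318.00 interest = $24,737.70; pay $4,948.00 → $19,789.70
Payment period 5: $19,789.70 +$258.00 interest = $20,047.70; pay $4,010.00 → $16,037.70
Payment period 6: $16,037.70 +$209.00 interest = $16,246.70; pay $3,250.00 → $12,996.70
Payment period 7: $12,996.70 +$169.00 interest = $13,165.70; pay $2,634.00 → $10,531.70
Payment period 8: $10,531.70 +$137.00 interest = $10,668.70; pay $2,432.00 → $8,236.70
Payment period 9: $8,236.70 +$108.00 interest = $8,344.70; pay $2,432.00 → $5,912.70
Payment period 10: $5,912.70 +$77.00 interest = $5,989.70; pay $2,432.00 → $3,557.70
Payment period 11: $3,557.70 +$47.00 interest = $3,604.70; pay $2,432.00 → $1,172.70
Payment period 12: $1,172.70 +$16.00 interest = $1,188.70; pay $1,188.70 → $0.00
Total paid: $48,695.70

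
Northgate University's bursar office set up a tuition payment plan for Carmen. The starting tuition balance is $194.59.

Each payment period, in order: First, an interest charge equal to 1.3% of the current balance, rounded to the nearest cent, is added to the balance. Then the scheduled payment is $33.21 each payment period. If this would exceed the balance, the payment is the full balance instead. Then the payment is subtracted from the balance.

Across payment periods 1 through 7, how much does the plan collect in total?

$203.74

# | Opening | Interest | Payment | End bal
1 | $194.59 | $2.53 | $33.21 | $163.91
2 | $163.91 | $2.13 | $33.21 | $132.83
3 | $132.83 | $1.73 | $33.21 | $101.35
4 | $101.35 | $1.32 | $33.21 | $69.46
5 | $69.46 | $0.90 | $33.21 | $37.15
6 | $37.15 | $0.48 | $33.21 | $4.42
7 | $4.42 | $0.06 | $4.48 | $0.00
Total paid: $203.74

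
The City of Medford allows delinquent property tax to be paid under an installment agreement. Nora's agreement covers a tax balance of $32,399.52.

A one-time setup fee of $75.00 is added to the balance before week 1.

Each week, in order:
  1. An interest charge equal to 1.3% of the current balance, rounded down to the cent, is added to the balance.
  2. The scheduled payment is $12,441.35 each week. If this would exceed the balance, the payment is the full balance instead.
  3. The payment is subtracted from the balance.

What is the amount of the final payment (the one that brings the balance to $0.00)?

$8,387.52

Week 1: opening $32,474.52; interest $422.16 → $32,896.68; payment $12,441.35; balance $20,455.33
Week 2: opening $20,455.33; interest $265.91 → $20,721.24; payment $12,441.35; balance $8,279.89
Week 3: opening $8,279.89; interest $107.63 → $8,387.52; payment $8,387.52; balance $0.00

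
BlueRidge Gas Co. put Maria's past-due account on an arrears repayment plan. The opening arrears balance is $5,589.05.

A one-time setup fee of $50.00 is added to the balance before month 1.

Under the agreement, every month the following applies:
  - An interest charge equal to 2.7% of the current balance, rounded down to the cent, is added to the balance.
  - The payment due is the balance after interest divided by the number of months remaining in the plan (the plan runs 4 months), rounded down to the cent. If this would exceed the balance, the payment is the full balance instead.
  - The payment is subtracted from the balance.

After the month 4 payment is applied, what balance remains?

Month 1: $5,639.05 +$152.25 interest = $5,791.30; pay $1,447.82 → $4,343.48
Month 2: $4,343.48 +$117.27 interest = $4,460.75; pay $1,486.91 → $2,973.84
Month 3: $2,973.84 +$80.29 interest = $3,054.13; pay $1,527.06 → $1,527.07
Month 4: $1,527.07 +$41.23 interest = $1,568.30; pay $1,568.30 → $0.00

$0.00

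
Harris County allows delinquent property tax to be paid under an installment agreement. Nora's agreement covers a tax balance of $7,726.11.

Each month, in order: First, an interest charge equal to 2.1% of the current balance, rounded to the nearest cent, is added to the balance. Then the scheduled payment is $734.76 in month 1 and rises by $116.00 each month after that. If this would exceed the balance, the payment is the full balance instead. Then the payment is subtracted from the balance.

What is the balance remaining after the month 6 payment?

$2,316.08

Month 1: $7,726.11 +$162.25 interest = $7,888.36; pay $734.76 → $7,153.60
Month 2: $7,153.60 +$150.23 interest = $7,303.83; pay $850.76 → $6,453.07
Month 3: $6,453.07 +$135.51 interest = $6,588.58; pay $966.76 → $5,621.82
Month 4: $5,621.82 +$118.06 interest = $5,739.88; pay $1,082.76 → $4,657.12
Month 5: $4,657.12 +$97.80 interest = $4,754.92; pay $1,198.76 → $3,556.16
Month 6: $3,556.16 +$74.68 interest = $3,630.84; pay $1,314.76 → $2,316.08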